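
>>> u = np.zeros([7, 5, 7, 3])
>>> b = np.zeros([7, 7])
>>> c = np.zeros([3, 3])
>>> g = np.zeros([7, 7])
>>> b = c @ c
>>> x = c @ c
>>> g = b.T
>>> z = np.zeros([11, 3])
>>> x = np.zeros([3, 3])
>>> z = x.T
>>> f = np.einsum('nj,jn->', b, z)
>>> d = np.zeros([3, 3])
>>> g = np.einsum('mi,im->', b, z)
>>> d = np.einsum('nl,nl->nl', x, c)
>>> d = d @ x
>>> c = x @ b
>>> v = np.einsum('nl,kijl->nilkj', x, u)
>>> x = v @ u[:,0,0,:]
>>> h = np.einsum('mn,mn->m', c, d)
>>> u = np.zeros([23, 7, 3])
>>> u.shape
(23, 7, 3)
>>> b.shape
(3, 3)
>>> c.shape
(3, 3)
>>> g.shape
()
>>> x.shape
(3, 5, 3, 7, 3)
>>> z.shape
(3, 3)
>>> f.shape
()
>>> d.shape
(3, 3)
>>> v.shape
(3, 5, 3, 7, 7)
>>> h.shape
(3,)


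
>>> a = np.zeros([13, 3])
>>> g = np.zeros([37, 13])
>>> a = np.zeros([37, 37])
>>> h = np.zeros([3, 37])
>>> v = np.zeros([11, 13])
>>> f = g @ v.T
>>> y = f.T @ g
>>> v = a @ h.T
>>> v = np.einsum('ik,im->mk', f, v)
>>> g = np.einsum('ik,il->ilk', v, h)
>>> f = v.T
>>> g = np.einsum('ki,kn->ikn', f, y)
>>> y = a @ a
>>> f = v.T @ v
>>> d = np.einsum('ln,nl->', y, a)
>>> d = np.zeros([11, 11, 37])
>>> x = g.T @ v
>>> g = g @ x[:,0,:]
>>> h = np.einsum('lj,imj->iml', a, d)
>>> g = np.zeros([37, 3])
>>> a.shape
(37, 37)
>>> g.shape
(37, 3)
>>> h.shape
(11, 11, 37)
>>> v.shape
(3, 11)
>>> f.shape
(11, 11)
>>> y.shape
(37, 37)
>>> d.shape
(11, 11, 37)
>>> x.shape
(13, 11, 11)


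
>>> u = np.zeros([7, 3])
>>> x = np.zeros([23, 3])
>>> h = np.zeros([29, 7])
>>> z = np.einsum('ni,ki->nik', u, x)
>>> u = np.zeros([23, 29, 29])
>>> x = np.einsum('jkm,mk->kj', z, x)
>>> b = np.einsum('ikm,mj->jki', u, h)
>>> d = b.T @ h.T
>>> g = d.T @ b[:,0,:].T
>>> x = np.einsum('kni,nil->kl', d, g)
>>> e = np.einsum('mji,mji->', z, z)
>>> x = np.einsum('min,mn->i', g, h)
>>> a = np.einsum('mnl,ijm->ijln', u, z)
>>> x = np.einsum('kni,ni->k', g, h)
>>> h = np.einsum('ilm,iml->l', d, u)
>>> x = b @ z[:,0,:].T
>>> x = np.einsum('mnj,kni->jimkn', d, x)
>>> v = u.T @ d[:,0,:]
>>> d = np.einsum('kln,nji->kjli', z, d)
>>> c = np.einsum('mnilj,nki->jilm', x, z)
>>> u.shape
(23, 29, 29)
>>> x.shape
(29, 7, 23, 7, 29)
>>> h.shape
(29,)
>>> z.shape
(7, 3, 23)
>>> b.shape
(7, 29, 23)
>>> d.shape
(7, 29, 3, 29)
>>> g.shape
(29, 29, 7)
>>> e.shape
()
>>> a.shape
(7, 3, 29, 29)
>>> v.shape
(29, 29, 29)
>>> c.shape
(29, 23, 7, 29)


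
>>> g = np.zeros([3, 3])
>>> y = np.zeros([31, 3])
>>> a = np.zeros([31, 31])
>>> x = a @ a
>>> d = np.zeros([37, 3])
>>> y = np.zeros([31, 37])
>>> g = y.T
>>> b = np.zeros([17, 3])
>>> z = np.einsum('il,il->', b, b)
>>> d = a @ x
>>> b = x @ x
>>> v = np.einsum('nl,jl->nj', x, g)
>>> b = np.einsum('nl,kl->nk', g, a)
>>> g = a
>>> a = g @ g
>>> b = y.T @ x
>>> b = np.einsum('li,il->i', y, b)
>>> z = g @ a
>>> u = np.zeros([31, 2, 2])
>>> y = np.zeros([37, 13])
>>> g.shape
(31, 31)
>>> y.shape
(37, 13)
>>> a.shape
(31, 31)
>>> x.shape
(31, 31)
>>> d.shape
(31, 31)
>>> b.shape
(37,)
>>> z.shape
(31, 31)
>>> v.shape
(31, 37)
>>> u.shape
(31, 2, 2)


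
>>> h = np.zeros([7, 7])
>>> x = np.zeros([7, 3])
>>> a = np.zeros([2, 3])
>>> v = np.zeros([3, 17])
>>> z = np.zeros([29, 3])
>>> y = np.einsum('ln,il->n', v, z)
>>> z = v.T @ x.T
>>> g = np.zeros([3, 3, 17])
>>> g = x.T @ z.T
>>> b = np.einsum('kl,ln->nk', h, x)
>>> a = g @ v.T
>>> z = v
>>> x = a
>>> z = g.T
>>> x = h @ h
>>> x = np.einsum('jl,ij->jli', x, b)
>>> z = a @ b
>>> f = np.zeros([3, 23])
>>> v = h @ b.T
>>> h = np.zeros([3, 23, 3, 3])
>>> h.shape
(3, 23, 3, 3)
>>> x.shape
(7, 7, 3)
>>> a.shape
(3, 3)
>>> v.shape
(7, 3)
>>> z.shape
(3, 7)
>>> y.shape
(17,)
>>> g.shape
(3, 17)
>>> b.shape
(3, 7)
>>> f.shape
(3, 23)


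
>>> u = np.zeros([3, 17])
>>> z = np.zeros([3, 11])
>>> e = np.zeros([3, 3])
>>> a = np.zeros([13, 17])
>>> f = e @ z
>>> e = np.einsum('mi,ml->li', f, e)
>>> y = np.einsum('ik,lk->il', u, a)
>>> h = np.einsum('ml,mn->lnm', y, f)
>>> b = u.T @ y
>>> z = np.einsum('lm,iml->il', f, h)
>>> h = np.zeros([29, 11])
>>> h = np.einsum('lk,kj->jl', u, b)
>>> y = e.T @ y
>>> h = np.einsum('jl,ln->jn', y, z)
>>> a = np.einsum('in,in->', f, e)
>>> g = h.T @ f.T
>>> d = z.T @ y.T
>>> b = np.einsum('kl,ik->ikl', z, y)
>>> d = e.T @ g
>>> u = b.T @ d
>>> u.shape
(3, 13, 3)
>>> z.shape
(13, 3)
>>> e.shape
(3, 11)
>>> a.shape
()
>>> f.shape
(3, 11)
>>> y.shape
(11, 13)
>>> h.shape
(11, 3)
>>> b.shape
(11, 13, 3)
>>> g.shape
(3, 3)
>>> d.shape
(11, 3)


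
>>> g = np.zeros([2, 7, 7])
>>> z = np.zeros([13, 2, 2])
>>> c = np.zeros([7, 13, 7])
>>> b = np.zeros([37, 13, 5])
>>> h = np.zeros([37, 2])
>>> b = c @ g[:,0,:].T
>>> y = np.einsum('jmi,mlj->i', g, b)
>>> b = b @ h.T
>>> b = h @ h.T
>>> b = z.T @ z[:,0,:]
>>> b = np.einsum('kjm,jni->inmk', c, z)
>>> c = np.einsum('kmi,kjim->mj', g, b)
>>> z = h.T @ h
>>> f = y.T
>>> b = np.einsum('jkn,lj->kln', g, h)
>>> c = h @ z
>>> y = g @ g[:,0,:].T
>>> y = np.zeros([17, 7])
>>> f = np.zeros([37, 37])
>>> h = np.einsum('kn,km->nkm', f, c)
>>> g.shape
(2, 7, 7)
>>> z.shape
(2, 2)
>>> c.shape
(37, 2)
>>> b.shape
(7, 37, 7)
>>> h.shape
(37, 37, 2)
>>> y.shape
(17, 7)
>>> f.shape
(37, 37)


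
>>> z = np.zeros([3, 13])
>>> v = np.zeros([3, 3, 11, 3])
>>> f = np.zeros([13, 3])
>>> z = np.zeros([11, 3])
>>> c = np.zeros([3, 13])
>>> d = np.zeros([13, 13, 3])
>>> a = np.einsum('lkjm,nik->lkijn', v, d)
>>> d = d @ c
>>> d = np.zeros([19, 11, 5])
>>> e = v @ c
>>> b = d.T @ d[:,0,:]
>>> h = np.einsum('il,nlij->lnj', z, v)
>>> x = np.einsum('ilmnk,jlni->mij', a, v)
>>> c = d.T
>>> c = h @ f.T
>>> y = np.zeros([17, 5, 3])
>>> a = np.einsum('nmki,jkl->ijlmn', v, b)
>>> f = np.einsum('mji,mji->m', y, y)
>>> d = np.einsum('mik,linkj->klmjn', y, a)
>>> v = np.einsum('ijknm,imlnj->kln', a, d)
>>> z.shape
(11, 3)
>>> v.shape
(5, 17, 3)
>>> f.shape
(17,)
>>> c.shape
(3, 3, 13)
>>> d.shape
(3, 3, 17, 3, 5)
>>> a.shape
(3, 5, 5, 3, 3)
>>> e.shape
(3, 3, 11, 13)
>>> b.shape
(5, 11, 5)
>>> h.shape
(3, 3, 3)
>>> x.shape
(13, 3, 3)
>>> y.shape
(17, 5, 3)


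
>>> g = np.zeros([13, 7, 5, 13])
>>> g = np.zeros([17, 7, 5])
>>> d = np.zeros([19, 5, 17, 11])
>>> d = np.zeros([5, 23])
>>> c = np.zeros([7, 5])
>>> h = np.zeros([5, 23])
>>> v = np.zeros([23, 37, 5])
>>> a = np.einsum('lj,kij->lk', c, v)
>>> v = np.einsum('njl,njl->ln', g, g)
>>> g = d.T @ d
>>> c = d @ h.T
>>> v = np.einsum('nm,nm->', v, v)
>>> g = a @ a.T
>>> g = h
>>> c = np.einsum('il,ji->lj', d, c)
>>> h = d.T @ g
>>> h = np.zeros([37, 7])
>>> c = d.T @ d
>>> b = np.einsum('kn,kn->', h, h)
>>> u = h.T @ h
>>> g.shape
(5, 23)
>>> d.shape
(5, 23)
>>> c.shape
(23, 23)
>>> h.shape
(37, 7)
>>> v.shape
()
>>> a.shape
(7, 23)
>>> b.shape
()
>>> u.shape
(7, 7)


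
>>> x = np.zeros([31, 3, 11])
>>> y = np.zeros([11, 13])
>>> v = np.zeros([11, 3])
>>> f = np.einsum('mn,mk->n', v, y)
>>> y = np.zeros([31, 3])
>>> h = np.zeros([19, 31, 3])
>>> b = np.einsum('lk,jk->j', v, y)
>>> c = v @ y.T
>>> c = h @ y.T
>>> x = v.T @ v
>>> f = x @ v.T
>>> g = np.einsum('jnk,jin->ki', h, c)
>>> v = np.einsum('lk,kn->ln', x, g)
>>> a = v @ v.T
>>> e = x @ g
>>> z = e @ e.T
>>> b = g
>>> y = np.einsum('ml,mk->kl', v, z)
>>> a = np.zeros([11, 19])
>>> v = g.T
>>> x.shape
(3, 3)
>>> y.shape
(3, 31)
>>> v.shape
(31, 3)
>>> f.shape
(3, 11)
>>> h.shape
(19, 31, 3)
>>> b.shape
(3, 31)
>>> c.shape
(19, 31, 31)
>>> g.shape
(3, 31)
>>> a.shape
(11, 19)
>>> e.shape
(3, 31)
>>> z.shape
(3, 3)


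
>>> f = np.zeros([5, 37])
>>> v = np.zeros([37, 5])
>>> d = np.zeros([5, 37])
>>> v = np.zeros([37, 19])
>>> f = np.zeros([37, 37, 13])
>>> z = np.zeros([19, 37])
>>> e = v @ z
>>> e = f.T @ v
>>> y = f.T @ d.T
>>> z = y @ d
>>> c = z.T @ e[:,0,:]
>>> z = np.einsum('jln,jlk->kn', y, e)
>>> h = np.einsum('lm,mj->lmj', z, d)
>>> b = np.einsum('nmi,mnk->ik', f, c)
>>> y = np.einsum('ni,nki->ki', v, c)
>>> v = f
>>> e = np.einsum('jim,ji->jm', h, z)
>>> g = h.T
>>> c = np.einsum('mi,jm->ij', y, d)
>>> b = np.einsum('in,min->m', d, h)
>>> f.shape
(37, 37, 13)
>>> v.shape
(37, 37, 13)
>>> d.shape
(5, 37)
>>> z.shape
(19, 5)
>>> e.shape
(19, 37)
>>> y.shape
(37, 19)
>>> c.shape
(19, 5)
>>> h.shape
(19, 5, 37)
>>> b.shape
(19,)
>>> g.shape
(37, 5, 19)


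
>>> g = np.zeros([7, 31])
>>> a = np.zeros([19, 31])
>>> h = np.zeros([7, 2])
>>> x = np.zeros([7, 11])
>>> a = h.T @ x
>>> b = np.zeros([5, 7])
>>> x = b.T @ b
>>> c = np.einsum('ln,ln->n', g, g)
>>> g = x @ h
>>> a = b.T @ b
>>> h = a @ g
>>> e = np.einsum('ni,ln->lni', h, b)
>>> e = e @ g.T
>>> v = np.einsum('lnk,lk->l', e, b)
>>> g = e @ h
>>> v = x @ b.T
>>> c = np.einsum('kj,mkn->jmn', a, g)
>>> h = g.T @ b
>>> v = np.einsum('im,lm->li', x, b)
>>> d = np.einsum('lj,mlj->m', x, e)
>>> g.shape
(5, 7, 2)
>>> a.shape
(7, 7)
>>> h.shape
(2, 7, 7)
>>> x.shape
(7, 7)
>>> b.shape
(5, 7)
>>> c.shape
(7, 5, 2)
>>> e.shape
(5, 7, 7)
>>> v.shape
(5, 7)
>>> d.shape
(5,)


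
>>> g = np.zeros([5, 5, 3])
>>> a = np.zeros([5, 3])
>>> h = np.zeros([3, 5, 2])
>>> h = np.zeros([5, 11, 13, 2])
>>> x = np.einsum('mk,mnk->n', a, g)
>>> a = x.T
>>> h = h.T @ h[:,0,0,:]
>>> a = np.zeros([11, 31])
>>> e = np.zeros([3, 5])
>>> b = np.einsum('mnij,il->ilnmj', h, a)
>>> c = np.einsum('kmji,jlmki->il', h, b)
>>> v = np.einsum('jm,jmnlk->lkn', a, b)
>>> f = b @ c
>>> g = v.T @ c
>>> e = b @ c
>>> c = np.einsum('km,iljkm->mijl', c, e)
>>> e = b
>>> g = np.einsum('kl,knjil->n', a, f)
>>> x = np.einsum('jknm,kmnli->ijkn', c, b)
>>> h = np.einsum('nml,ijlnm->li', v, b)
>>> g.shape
(31,)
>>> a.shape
(11, 31)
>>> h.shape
(13, 11)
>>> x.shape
(2, 31, 11, 13)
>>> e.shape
(11, 31, 13, 2, 2)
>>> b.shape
(11, 31, 13, 2, 2)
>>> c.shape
(31, 11, 13, 31)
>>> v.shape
(2, 2, 13)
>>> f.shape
(11, 31, 13, 2, 31)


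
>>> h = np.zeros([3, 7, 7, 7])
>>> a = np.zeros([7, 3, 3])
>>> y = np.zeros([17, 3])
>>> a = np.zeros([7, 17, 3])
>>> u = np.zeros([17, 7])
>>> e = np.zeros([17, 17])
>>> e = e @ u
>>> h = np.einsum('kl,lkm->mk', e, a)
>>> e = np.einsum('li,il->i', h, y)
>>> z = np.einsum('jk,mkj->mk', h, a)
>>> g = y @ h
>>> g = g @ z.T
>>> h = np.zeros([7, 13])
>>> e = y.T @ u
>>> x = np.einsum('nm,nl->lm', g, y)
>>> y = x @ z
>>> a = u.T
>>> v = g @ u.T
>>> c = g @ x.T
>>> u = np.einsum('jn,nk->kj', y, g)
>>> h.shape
(7, 13)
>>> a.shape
(7, 17)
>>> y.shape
(3, 17)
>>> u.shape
(7, 3)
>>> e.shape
(3, 7)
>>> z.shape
(7, 17)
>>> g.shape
(17, 7)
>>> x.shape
(3, 7)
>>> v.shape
(17, 17)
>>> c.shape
(17, 3)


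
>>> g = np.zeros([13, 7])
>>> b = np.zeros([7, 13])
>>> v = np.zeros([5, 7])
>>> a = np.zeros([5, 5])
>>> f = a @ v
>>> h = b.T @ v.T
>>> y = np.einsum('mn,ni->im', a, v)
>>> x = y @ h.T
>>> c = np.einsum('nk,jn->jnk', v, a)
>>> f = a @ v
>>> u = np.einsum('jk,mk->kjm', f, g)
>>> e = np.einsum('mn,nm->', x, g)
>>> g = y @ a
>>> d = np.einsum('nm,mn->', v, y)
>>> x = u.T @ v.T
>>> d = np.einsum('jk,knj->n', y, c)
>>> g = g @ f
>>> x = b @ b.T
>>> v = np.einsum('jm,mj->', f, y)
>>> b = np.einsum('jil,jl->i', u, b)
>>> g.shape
(7, 7)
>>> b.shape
(5,)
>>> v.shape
()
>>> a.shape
(5, 5)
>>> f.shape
(5, 7)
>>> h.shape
(13, 5)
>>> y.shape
(7, 5)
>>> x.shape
(7, 7)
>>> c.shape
(5, 5, 7)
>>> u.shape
(7, 5, 13)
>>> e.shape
()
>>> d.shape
(5,)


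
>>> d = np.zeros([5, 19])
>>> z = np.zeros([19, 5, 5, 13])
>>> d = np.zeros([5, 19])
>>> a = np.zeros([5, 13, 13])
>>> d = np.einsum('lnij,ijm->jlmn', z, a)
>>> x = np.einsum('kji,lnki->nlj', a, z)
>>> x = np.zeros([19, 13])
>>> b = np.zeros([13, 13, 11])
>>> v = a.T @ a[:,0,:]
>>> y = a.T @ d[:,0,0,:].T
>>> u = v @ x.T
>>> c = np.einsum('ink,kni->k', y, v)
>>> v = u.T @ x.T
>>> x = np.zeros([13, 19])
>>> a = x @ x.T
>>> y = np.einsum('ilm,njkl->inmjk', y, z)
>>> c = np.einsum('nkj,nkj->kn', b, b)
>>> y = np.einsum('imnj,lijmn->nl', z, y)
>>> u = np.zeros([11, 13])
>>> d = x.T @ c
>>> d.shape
(19, 13)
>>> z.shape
(19, 5, 5, 13)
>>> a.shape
(13, 13)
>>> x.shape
(13, 19)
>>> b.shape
(13, 13, 11)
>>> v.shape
(19, 13, 19)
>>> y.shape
(5, 13)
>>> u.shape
(11, 13)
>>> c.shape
(13, 13)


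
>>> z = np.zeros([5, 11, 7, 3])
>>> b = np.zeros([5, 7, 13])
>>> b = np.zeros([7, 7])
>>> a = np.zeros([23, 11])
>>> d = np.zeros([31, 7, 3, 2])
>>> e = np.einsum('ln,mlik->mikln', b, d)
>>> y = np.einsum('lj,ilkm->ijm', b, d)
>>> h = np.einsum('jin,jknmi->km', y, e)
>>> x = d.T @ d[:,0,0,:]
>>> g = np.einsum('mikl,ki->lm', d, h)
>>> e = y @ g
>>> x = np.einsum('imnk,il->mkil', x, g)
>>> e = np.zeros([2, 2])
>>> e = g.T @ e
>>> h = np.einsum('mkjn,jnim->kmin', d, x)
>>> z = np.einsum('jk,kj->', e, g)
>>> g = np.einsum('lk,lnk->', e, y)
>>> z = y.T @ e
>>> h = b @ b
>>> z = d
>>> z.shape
(31, 7, 3, 2)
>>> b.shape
(7, 7)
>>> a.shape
(23, 11)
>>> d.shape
(31, 7, 3, 2)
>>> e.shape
(31, 2)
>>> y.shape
(31, 7, 2)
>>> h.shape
(7, 7)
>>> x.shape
(3, 2, 2, 31)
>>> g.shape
()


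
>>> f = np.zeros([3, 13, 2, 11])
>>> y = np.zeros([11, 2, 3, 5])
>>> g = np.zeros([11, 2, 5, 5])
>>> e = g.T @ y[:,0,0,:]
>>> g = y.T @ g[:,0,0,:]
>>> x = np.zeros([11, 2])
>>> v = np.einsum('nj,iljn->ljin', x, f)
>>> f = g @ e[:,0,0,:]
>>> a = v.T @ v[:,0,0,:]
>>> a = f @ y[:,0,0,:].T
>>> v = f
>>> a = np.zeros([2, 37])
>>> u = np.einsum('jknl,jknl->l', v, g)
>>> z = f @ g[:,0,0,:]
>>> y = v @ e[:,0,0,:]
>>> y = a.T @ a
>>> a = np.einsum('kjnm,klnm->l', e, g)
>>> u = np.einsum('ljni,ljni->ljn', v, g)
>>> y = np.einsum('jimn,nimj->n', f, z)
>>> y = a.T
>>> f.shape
(5, 3, 2, 5)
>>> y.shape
(3,)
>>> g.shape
(5, 3, 2, 5)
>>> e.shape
(5, 5, 2, 5)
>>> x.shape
(11, 2)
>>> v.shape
(5, 3, 2, 5)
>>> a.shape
(3,)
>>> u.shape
(5, 3, 2)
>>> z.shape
(5, 3, 2, 5)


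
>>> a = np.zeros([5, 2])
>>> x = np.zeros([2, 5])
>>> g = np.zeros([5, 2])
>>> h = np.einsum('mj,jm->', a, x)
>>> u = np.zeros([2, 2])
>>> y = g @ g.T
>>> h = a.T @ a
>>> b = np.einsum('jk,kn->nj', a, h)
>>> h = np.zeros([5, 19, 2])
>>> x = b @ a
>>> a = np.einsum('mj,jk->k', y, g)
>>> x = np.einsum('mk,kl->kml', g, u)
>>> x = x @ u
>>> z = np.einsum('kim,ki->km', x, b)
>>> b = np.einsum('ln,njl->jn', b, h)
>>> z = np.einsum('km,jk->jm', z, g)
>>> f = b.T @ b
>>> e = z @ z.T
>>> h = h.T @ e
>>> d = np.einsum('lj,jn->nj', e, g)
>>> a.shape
(2,)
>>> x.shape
(2, 5, 2)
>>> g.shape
(5, 2)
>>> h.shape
(2, 19, 5)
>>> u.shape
(2, 2)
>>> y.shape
(5, 5)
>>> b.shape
(19, 5)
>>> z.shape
(5, 2)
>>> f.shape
(5, 5)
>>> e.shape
(5, 5)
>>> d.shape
(2, 5)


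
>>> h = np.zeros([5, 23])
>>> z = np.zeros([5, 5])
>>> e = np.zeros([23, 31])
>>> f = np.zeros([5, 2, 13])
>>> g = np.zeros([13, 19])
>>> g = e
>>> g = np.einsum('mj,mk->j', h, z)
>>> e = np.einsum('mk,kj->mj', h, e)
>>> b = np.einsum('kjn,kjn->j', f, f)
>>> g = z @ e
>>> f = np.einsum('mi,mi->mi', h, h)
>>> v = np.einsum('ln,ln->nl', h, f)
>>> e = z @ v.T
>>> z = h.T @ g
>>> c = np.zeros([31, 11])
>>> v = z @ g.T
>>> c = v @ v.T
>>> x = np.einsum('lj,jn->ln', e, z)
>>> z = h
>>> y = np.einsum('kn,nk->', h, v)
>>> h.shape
(5, 23)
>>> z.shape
(5, 23)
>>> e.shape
(5, 23)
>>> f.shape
(5, 23)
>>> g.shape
(5, 31)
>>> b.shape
(2,)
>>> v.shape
(23, 5)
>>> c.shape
(23, 23)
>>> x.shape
(5, 31)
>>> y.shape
()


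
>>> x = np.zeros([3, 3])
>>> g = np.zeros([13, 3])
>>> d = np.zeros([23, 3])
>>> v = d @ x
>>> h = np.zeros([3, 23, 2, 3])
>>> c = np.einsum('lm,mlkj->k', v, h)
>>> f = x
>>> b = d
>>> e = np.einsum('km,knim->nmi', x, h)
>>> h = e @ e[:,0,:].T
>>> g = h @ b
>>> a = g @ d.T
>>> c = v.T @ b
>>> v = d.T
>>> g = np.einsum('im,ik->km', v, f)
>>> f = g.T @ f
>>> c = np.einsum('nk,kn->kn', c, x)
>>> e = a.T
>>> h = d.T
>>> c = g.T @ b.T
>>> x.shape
(3, 3)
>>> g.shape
(3, 23)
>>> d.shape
(23, 3)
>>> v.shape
(3, 23)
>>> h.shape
(3, 23)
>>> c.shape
(23, 23)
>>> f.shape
(23, 3)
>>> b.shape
(23, 3)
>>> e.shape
(23, 3, 23)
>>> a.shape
(23, 3, 23)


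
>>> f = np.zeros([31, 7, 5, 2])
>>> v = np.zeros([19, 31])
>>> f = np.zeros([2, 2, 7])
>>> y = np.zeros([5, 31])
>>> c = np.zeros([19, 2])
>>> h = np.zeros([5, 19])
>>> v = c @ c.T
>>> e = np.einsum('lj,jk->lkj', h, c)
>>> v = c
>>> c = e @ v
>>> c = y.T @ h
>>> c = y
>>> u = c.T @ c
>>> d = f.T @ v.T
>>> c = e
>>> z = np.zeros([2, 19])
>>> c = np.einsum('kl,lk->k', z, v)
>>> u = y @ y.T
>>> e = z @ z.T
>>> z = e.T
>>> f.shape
(2, 2, 7)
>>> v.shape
(19, 2)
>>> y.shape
(5, 31)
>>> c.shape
(2,)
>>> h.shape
(5, 19)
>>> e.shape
(2, 2)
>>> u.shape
(5, 5)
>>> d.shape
(7, 2, 19)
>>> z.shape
(2, 2)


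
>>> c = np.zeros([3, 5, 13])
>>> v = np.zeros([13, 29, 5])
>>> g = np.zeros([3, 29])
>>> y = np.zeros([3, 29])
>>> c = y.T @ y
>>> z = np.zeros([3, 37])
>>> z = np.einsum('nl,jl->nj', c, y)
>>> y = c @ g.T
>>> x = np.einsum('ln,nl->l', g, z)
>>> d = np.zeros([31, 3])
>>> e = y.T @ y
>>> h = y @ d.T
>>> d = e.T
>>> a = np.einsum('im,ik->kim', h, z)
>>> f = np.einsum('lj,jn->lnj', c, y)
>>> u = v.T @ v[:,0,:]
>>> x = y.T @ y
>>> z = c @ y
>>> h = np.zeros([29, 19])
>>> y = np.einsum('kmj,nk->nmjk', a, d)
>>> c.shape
(29, 29)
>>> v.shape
(13, 29, 5)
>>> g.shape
(3, 29)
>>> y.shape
(3, 29, 31, 3)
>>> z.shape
(29, 3)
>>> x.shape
(3, 3)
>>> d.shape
(3, 3)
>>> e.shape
(3, 3)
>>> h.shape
(29, 19)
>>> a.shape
(3, 29, 31)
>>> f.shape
(29, 3, 29)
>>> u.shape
(5, 29, 5)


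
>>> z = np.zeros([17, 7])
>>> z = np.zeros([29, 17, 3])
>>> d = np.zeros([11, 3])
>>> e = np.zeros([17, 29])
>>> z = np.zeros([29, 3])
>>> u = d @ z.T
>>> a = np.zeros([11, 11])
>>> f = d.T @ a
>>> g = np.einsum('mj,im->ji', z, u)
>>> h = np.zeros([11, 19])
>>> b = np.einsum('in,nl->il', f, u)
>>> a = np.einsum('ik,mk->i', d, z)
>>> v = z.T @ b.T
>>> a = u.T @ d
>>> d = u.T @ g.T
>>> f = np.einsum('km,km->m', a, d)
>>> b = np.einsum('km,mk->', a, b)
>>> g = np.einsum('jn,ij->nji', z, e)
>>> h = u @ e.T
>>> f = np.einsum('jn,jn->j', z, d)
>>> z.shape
(29, 3)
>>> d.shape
(29, 3)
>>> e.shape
(17, 29)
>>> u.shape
(11, 29)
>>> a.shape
(29, 3)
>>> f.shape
(29,)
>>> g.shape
(3, 29, 17)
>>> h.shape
(11, 17)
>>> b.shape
()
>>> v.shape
(3, 3)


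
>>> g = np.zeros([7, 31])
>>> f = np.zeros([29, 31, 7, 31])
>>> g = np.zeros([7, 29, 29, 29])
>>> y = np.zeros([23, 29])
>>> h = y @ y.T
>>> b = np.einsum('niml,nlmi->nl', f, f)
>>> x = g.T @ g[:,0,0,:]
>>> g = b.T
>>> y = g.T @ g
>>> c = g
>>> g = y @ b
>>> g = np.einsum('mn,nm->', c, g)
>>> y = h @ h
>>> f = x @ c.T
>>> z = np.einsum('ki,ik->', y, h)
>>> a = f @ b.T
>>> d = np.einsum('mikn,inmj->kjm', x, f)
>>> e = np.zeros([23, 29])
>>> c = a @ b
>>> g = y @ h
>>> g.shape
(23, 23)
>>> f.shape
(29, 29, 29, 31)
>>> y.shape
(23, 23)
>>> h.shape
(23, 23)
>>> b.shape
(29, 31)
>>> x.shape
(29, 29, 29, 29)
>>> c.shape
(29, 29, 29, 31)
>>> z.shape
()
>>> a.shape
(29, 29, 29, 29)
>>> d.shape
(29, 31, 29)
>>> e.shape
(23, 29)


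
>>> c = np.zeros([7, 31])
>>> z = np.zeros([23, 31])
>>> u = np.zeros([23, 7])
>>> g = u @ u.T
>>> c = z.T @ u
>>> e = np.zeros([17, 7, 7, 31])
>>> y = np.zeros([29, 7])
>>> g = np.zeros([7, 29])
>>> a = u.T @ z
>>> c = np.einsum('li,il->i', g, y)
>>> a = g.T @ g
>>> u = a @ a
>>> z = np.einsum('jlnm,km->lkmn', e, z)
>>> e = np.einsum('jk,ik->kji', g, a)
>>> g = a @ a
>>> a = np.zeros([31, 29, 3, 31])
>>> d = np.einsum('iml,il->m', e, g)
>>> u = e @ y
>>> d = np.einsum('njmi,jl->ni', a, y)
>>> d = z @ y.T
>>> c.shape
(29,)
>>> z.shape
(7, 23, 31, 7)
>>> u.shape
(29, 7, 7)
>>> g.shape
(29, 29)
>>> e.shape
(29, 7, 29)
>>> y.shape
(29, 7)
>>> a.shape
(31, 29, 3, 31)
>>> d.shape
(7, 23, 31, 29)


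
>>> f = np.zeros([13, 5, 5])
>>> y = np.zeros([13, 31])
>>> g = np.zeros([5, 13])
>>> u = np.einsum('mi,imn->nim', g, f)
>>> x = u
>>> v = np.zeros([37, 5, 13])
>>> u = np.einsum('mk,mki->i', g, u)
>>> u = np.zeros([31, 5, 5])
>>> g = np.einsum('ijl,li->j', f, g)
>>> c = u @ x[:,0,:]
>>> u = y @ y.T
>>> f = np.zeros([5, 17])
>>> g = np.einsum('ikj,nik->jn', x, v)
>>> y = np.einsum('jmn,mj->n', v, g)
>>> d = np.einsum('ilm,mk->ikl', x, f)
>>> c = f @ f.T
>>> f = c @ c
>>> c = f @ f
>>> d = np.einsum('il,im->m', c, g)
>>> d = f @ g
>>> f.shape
(5, 5)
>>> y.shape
(13,)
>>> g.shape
(5, 37)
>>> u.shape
(13, 13)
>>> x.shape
(5, 13, 5)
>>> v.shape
(37, 5, 13)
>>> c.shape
(5, 5)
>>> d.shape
(5, 37)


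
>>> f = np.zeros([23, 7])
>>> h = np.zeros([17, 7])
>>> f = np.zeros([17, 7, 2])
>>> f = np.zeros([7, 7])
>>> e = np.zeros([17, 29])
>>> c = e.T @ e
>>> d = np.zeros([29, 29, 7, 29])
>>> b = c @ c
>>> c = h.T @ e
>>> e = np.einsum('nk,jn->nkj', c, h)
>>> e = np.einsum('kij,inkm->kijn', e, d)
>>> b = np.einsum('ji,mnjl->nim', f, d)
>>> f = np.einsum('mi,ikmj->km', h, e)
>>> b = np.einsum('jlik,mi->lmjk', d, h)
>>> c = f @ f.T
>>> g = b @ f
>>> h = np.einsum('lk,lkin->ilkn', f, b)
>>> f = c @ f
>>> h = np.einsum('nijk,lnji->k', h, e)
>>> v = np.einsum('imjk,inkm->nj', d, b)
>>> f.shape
(29, 17)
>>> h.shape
(29,)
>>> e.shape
(7, 29, 17, 29)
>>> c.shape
(29, 29)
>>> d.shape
(29, 29, 7, 29)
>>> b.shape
(29, 17, 29, 29)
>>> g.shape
(29, 17, 29, 17)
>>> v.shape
(17, 7)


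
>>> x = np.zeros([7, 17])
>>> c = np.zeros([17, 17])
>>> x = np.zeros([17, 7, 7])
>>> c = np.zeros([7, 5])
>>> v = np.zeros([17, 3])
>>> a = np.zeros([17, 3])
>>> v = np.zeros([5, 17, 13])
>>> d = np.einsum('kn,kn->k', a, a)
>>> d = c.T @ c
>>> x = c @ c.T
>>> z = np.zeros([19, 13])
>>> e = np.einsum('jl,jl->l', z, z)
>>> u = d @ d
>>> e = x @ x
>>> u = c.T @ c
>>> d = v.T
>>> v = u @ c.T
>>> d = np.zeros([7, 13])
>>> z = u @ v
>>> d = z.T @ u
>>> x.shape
(7, 7)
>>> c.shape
(7, 5)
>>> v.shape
(5, 7)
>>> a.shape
(17, 3)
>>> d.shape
(7, 5)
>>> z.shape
(5, 7)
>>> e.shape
(7, 7)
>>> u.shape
(5, 5)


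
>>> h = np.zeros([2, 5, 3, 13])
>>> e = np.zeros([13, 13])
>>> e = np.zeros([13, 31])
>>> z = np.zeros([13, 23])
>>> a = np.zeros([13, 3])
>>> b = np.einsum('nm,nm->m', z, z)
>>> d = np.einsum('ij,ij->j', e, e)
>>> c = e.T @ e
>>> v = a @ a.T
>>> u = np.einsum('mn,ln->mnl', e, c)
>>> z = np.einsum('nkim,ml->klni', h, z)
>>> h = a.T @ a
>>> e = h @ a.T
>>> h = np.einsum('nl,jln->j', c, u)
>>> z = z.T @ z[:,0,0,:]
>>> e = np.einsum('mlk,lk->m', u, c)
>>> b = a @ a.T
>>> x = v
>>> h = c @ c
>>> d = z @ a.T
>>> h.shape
(31, 31)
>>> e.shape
(13,)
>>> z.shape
(3, 2, 23, 3)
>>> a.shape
(13, 3)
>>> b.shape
(13, 13)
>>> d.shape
(3, 2, 23, 13)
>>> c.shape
(31, 31)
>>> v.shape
(13, 13)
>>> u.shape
(13, 31, 31)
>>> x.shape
(13, 13)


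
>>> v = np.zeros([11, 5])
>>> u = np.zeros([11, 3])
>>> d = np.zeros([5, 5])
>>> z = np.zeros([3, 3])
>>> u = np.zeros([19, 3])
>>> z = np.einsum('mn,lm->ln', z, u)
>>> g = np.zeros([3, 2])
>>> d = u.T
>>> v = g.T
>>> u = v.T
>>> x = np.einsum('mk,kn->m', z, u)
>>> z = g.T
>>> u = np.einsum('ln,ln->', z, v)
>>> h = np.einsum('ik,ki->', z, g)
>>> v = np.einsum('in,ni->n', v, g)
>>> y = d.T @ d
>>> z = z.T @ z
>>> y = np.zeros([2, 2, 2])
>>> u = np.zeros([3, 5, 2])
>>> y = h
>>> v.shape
(3,)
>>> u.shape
(3, 5, 2)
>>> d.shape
(3, 19)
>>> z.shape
(3, 3)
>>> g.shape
(3, 2)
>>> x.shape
(19,)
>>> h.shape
()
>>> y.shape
()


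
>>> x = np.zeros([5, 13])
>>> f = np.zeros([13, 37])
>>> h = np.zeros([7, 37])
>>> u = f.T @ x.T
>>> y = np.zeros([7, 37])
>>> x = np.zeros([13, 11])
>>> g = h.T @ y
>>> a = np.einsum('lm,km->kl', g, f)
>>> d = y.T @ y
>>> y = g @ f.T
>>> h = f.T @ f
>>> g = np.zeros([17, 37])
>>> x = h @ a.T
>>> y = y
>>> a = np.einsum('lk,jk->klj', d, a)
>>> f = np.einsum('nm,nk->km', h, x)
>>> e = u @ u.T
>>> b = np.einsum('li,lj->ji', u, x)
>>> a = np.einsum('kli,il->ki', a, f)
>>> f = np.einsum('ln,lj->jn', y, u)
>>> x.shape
(37, 13)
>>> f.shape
(5, 13)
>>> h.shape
(37, 37)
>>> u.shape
(37, 5)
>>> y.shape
(37, 13)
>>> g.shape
(17, 37)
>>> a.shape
(37, 13)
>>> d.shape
(37, 37)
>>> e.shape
(37, 37)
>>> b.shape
(13, 5)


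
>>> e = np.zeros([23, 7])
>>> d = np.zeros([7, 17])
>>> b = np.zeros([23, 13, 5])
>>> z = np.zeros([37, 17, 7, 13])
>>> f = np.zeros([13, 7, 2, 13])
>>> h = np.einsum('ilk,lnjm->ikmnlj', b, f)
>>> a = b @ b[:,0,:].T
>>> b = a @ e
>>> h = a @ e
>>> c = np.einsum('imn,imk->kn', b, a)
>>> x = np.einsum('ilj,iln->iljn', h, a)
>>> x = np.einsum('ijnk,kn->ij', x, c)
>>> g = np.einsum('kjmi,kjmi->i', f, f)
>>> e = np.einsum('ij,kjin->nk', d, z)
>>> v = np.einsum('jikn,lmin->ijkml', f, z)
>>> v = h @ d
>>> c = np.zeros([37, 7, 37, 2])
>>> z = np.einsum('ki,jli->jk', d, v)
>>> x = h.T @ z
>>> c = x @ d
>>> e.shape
(13, 37)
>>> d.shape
(7, 17)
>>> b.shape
(23, 13, 7)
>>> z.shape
(23, 7)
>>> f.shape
(13, 7, 2, 13)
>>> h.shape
(23, 13, 7)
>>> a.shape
(23, 13, 23)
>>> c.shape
(7, 13, 17)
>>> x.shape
(7, 13, 7)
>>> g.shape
(13,)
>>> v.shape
(23, 13, 17)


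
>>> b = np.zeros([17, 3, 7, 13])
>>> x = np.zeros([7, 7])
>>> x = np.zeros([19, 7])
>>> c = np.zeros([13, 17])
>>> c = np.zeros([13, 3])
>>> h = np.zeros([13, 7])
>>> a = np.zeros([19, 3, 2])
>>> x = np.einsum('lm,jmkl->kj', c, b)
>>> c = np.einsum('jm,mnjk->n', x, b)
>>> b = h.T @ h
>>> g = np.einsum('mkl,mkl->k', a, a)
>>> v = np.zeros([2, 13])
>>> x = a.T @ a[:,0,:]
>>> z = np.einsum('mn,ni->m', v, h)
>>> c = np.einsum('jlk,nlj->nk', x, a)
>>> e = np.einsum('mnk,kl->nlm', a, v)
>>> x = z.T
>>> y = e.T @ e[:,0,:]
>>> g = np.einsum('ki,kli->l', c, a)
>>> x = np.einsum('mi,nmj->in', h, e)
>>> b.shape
(7, 7)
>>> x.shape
(7, 3)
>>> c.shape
(19, 2)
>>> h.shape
(13, 7)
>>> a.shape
(19, 3, 2)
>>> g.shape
(3,)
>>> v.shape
(2, 13)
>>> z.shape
(2,)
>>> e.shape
(3, 13, 19)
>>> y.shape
(19, 13, 19)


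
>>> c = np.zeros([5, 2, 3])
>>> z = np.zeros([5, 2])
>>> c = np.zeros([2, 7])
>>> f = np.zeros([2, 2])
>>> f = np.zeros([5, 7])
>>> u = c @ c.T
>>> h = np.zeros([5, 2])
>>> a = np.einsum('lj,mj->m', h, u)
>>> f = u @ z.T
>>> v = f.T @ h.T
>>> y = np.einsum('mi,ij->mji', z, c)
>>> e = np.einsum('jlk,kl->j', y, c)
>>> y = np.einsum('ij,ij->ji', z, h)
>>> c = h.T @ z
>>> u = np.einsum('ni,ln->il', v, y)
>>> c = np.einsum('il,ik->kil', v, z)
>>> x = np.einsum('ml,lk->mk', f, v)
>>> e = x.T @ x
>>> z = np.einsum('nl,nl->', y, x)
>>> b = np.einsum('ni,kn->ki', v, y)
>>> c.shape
(2, 5, 5)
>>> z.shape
()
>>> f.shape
(2, 5)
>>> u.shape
(5, 2)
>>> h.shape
(5, 2)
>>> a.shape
(2,)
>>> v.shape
(5, 5)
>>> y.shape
(2, 5)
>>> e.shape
(5, 5)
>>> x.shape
(2, 5)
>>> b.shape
(2, 5)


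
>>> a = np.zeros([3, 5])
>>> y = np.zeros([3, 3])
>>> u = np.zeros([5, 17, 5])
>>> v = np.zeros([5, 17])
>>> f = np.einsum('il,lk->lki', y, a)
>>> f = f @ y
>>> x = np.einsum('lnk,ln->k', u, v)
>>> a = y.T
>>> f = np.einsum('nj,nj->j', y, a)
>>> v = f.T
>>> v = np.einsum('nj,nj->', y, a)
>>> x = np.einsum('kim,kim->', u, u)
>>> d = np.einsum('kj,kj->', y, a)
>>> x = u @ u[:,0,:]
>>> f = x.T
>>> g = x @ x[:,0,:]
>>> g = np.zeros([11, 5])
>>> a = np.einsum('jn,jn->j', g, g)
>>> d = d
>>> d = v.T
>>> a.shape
(11,)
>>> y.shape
(3, 3)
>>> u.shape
(5, 17, 5)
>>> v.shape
()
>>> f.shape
(5, 17, 5)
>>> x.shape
(5, 17, 5)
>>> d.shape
()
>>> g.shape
(11, 5)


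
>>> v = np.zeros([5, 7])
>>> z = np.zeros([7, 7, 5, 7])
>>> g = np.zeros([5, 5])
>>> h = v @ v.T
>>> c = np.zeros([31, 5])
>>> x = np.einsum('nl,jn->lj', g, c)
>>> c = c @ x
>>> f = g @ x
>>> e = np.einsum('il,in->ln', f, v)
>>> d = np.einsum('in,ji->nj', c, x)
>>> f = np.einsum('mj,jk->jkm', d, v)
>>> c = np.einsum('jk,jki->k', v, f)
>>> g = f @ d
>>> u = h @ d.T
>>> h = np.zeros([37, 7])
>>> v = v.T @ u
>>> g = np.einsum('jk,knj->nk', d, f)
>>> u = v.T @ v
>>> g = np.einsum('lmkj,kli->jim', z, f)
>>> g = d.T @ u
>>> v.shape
(7, 31)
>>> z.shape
(7, 7, 5, 7)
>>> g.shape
(5, 31)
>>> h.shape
(37, 7)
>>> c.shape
(7,)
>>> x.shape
(5, 31)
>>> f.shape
(5, 7, 31)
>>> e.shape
(31, 7)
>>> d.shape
(31, 5)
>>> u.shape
(31, 31)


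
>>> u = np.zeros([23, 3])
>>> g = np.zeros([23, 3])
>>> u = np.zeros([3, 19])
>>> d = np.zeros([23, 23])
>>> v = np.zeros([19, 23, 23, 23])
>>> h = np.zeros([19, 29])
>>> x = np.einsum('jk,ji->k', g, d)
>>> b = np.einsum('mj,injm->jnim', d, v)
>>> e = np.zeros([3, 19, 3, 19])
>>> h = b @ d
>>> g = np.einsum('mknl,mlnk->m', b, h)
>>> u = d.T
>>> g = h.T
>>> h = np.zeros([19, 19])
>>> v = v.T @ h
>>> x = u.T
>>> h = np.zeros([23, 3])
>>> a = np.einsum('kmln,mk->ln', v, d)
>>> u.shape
(23, 23)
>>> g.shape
(23, 19, 23, 23)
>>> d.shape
(23, 23)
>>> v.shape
(23, 23, 23, 19)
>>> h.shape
(23, 3)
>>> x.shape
(23, 23)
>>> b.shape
(23, 23, 19, 23)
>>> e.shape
(3, 19, 3, 19)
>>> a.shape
(23, 19)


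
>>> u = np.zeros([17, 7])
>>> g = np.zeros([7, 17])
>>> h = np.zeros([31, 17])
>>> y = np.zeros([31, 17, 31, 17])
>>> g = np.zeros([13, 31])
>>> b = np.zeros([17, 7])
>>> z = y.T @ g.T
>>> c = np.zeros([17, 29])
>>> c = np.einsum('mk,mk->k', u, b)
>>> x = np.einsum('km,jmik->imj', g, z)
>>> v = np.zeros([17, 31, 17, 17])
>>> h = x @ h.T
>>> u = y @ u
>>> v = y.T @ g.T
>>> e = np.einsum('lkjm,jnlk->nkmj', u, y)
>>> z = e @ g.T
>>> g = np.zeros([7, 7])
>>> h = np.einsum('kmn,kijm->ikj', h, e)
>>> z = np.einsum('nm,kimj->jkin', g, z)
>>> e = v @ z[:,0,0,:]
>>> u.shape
(31, 17, 31, 7)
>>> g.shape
(7, 7)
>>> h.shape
(17, 17, 7)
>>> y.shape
(31, 17, 31, 17)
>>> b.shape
(17, 7)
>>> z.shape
(13, 17, 17, 7)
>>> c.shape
(7,)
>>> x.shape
(17, 31, 17)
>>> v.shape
(17, 31, 17, 13)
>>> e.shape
(17, 31, 17, 7)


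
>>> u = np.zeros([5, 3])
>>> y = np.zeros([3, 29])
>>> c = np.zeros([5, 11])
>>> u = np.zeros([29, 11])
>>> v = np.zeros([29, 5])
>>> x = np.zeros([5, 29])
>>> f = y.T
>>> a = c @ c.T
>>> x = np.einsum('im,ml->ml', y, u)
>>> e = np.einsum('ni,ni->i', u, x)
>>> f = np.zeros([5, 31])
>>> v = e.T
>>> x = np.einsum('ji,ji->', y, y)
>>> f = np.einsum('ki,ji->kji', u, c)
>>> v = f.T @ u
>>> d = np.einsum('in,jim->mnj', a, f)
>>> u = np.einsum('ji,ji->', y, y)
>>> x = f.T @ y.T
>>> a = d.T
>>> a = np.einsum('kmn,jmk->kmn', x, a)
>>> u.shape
()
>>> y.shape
(3, 29)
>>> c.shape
(5, 11)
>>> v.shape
(11, 5, 11)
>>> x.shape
(11, 5, 3)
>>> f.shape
(29, 5, 11)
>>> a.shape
(11, 5, 3)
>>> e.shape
(11,)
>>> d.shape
(11, 5, 29)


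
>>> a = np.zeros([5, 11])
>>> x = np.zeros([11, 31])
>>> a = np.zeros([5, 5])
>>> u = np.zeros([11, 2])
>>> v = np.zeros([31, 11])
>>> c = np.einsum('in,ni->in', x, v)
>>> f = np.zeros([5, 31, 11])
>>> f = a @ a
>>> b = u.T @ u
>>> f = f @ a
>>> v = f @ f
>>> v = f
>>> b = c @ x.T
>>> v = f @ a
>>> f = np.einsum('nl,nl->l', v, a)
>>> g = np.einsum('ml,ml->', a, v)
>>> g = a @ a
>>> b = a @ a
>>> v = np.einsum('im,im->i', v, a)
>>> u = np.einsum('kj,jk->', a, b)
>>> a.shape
(5, 5)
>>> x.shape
(11, 31)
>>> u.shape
()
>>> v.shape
(5,)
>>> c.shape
(11, 31)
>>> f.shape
(5,)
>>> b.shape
(5, 5)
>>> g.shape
(5, 5)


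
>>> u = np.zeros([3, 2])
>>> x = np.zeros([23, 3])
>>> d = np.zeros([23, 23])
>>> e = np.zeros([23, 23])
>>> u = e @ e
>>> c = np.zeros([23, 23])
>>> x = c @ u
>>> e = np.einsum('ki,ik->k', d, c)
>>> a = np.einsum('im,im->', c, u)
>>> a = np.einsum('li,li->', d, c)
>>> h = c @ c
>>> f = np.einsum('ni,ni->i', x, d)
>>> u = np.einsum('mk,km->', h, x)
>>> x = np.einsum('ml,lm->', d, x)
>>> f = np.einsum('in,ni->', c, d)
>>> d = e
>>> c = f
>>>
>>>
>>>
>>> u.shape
()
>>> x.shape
()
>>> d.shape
(23,)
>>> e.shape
(23,)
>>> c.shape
()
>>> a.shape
()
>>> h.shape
(23, 23)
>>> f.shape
()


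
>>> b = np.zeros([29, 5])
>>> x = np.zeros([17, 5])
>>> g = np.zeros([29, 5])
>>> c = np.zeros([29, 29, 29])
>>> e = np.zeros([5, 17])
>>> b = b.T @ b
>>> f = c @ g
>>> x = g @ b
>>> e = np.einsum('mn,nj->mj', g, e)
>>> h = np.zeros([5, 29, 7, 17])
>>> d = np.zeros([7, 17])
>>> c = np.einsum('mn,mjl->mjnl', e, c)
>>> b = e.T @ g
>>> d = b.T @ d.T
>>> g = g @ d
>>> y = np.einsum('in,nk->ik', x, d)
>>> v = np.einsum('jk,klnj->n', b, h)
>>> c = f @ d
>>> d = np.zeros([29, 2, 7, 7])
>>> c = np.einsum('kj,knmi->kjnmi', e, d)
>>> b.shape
(17, 5)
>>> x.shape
(29, 5)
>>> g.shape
(29, 7)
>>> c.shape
(29, 17, 2, 7, 7)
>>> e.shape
(29, 17)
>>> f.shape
(29, 29, 5)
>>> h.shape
(5, 29, 7, 17)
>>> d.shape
(29, 2, 7, 7)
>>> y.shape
(29, 7)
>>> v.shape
(7,)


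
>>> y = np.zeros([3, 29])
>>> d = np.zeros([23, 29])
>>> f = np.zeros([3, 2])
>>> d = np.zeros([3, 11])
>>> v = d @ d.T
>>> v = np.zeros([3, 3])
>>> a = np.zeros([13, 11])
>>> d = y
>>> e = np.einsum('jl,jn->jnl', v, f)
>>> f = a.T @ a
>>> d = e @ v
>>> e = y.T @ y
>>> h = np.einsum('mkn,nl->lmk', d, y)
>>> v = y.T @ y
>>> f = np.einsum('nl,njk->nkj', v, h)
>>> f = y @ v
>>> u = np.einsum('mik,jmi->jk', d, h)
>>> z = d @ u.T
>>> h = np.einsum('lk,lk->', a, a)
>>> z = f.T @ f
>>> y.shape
(3, 29)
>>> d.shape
(3, 2, 3)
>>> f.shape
(3, 29)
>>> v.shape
(29, 29)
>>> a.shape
(13, 11)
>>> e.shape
(29, 29)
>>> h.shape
()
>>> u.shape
(29, 3)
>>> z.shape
(29, 29)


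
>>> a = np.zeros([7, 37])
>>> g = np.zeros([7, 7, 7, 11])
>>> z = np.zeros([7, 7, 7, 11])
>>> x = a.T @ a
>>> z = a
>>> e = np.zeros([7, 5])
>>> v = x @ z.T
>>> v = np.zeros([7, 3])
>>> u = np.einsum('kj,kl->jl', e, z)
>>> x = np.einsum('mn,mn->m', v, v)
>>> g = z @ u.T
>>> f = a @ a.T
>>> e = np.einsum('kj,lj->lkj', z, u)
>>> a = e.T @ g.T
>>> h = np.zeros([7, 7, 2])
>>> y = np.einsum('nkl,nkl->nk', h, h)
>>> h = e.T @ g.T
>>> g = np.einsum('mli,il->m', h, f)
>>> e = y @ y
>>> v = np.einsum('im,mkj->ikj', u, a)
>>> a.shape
(37, 7, 7)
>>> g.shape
(37,)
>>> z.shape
(7, 37)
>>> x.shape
(7,)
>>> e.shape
(7, 7)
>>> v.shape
(5, 7, 7)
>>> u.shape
(5, 37)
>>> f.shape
(7, 7)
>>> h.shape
(37, 7, 7)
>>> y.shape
(7, 7)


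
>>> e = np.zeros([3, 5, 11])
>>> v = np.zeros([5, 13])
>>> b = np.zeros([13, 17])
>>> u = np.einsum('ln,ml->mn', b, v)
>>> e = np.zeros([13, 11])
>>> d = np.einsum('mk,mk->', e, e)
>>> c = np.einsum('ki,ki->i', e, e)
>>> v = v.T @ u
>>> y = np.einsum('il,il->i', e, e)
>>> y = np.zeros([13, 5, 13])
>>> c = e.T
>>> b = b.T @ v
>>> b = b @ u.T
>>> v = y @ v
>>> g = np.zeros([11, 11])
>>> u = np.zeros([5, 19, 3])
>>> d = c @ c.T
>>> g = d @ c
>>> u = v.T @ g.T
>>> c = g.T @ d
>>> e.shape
(13, 11)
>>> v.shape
(13, 5, 17)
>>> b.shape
(17, 5)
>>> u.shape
(17, 5, 11)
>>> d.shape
(11, 11)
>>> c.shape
(13, 11)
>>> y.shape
(13, 5, 13)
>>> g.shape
(11, 13)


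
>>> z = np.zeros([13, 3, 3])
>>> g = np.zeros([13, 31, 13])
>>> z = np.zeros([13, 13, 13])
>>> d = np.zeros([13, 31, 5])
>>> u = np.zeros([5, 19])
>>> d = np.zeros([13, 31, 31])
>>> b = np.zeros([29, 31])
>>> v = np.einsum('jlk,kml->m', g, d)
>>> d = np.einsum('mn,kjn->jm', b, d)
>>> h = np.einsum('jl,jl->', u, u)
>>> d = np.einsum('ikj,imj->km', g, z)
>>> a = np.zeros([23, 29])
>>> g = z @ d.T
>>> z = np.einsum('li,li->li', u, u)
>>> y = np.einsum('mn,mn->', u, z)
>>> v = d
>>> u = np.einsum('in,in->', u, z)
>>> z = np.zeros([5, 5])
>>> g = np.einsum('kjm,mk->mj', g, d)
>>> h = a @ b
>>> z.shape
(5, 5)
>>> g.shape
(31, 13)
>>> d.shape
(31, 13)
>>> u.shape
()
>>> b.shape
(29, 31)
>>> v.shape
(31, 13)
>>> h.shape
(23, 31)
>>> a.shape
(23, 29)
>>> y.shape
()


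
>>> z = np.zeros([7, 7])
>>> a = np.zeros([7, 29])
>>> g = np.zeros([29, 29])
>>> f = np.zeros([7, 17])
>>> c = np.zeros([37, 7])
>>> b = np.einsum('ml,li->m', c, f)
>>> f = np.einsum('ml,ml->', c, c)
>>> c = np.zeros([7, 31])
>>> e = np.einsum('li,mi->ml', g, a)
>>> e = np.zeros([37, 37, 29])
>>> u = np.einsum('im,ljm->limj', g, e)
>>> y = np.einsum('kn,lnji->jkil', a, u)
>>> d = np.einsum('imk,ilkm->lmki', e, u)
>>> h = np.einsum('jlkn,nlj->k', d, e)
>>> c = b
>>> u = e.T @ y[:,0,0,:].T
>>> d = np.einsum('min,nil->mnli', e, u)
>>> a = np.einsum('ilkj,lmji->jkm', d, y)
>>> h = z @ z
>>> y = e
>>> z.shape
(7, 7)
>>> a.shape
(37, 29, 7)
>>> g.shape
(29, 29)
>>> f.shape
()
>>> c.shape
(37,)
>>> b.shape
(37,)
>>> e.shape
(37, 37, 29)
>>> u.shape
(29, 37, 29)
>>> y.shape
(37, 37, 29)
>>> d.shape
(37, 29, 29, 37)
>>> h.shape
(7, 7)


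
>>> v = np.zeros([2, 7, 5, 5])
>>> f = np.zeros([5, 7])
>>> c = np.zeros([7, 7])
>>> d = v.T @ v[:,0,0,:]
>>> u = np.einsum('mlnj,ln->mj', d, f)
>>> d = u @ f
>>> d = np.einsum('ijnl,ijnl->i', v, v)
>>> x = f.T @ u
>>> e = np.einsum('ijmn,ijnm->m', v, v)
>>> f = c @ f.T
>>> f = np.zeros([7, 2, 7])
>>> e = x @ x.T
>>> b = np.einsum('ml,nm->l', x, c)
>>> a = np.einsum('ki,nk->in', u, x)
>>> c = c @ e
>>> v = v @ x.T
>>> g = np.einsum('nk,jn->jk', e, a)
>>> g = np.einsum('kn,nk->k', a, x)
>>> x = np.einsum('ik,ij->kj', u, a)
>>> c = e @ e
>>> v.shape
(2, 7, 5, 7)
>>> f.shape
(7, 2, 7)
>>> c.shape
(7, 7)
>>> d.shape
(2,)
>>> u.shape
(5, 5)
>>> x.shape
(5, 7)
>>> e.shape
(7, 7)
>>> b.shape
(5,)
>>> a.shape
(5, 7)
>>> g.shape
(5,)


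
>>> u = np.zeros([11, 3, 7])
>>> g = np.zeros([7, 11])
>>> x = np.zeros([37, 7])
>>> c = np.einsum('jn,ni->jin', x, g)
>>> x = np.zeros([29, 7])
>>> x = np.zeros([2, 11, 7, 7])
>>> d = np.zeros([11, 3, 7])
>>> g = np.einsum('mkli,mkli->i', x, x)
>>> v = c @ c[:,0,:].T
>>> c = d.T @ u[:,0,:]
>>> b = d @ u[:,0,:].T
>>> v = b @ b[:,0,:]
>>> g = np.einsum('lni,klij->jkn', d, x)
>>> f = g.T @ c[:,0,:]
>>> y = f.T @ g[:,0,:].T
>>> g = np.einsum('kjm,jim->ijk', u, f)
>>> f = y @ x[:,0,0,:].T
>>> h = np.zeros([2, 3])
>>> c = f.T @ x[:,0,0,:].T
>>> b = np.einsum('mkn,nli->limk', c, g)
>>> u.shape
(11, 3, 7)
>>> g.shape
(2, 3, 11)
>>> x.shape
(2, 11, 7, 7)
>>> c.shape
(2, 2, 2)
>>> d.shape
(11, 3, 7)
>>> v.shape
(11, 3, 11)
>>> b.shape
(3, 11, 2, 2)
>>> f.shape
(7, 2, 2)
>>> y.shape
(7, 2, 7)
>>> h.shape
(2, 3)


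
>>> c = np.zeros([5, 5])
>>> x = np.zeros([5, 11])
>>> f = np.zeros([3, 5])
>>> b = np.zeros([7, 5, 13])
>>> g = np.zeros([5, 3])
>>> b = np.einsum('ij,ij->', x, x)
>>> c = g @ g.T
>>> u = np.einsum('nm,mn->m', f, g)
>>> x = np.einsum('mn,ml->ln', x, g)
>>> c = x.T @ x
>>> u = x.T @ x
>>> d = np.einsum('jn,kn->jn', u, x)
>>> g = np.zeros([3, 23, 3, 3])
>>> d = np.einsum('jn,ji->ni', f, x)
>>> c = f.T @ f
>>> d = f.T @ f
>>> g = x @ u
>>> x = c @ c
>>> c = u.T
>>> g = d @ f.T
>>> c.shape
(11, 11)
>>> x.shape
(5, 5)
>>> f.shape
(3, 5)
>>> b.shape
()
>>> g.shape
(5, 3)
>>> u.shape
(11, 11)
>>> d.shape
(5, 5)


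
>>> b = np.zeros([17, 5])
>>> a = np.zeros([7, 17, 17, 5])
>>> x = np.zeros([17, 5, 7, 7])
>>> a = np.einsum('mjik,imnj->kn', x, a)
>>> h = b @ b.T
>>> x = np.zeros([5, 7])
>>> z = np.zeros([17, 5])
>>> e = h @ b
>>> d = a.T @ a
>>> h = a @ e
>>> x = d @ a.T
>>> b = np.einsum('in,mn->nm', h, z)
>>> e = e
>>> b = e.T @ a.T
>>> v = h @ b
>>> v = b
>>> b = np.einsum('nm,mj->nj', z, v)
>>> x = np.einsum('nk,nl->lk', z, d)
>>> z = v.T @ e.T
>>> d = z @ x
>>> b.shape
(17, 7)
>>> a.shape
(7, 17)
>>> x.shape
(17, 5)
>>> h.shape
(7, 5)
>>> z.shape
(7, 17)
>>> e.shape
(17, 5)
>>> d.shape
(7, 5)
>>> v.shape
(5, 7)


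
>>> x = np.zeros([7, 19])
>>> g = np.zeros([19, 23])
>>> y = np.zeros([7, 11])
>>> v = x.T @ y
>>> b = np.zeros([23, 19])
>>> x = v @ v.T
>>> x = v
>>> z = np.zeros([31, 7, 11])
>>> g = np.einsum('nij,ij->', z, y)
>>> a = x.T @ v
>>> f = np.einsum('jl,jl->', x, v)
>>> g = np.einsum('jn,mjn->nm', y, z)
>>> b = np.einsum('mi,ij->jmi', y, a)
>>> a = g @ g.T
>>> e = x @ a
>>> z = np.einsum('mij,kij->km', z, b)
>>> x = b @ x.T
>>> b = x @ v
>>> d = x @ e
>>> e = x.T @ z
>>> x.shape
(11, 7, 19)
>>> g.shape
(11, 31)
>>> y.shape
(7, 11)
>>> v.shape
(19, 11)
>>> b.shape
(11, 7, 11)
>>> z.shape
(11, 31)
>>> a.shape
(11, 11)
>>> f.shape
()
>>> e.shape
(19, 7, 31)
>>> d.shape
(11, 7, 11)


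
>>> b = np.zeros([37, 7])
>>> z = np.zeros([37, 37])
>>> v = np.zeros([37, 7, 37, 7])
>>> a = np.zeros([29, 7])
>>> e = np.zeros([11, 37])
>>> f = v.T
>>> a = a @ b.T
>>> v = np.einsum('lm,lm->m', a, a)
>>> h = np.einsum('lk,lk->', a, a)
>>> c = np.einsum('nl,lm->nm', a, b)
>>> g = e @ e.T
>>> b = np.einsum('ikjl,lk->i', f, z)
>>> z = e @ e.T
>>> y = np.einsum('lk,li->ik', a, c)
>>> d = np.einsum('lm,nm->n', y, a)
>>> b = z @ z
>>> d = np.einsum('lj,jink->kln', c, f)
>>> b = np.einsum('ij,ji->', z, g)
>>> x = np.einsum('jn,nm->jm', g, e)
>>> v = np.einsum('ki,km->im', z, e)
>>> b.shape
()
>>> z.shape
(11, 11)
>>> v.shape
(11, 37)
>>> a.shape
(29, 37)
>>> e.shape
(11, 37)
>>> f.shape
(7, 37, 7, 37)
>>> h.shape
()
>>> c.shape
(29, 7)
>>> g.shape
(11, 11)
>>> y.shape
(7, 37)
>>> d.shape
(37, 29, 7)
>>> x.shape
(11, 37)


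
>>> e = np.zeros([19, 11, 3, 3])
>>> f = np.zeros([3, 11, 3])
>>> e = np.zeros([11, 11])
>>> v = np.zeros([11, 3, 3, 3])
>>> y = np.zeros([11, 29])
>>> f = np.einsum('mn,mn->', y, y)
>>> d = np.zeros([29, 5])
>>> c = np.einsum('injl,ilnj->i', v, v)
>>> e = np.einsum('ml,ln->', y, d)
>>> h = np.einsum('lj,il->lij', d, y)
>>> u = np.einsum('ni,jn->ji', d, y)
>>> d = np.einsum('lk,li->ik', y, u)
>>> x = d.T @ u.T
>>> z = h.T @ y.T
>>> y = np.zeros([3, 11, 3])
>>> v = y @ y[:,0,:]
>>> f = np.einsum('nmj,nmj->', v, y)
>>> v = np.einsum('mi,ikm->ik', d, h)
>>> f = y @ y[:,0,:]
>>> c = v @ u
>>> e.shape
()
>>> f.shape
(3, 11, 3)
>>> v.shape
(29, 11)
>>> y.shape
(3, 11, 3)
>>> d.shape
(5, 29)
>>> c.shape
(29, 5)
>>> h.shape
(29, 11, 5)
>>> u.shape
(11, 5)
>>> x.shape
(29, 11)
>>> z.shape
(5, 11, 11)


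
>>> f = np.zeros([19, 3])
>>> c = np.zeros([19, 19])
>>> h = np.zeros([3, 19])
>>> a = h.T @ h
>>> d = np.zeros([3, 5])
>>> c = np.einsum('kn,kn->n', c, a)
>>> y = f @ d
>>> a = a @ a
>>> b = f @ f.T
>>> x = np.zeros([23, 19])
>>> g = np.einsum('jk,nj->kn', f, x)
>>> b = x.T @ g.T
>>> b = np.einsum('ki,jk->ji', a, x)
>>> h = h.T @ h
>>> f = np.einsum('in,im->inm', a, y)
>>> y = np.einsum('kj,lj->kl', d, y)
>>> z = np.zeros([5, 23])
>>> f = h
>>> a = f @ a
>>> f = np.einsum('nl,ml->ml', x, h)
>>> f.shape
(19, 19)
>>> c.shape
(19,)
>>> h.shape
(19, 19)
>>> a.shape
(19, 19)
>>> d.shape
(3, 5)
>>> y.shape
(3, 19)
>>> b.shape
(23, 19)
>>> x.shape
(23, 19)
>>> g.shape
(3, 23)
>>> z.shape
(5, 23)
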